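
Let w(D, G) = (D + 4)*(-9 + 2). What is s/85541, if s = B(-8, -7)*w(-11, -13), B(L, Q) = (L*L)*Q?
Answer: -21952/85541 ≈ -0.25663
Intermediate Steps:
w(D, G) = -28 - 7*D (w(D, G) = (4 + D)*(-7) = -28 - 7*D)
B(L, Q) = Q*L² (B(L, Q) = L²*Q = Q*L²)
s = -21952 (s = (-7*(-8)²)*(-28 - 7*(-11)) = (-7*64)*(-28 + 77) = -448*49 = -21952)
s/85541 = -21952/85541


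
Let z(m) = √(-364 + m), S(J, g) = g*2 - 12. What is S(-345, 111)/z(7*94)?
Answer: 5*√6 ≈ 12.247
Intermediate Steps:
S(J, g) = -12 + 2*g (S(J, g) = 2*g - 12 = -12 + 2*g)
S(-345, 111)/z(7*94) = (-12 + 2*111)/(√(-364 + 7*94)) = (-12 + 222)/(√(-364 + 658)) = 210/(√294) = 210/((7*√6)) = 210*(√6/42) = 5*√6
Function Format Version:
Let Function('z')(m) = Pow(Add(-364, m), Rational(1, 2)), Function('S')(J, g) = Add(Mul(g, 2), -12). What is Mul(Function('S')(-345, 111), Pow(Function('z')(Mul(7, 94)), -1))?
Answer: Mul(5, Pow(6, Rational(1, 2))) ≈ 12.247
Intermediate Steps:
Function('S')(J, g) = Add(-12, Mul(2, g)) (Function('S')(J, g) = Add(Mul(2, g), -12) = Add(-12, Mul(2, g)))
Mul(Function('S')(-345, 111), Pow(Function('z')(Mul(7, 94)), -1)) = Mul(Add(-12, Mul(2, 111)), Pow(Pow(Add(-364, Mul(7, 94)), Rational(1, 2)), -1)) = Mul(Add(-12, 222), Pow(Pow(Add(-364, 658), Rational(1, 2)), -1)) = Mul(210, Pow(Pow(294, Rational(1, 2)), -1)) = Mul(210, Pow(Mul(7, Pow(6, Rational(1, 2))), -1)) = Mul(210, Mul(Rational(1, 42), Pow(6, Rational(1, 2)))) = Mul(5, Pow(6, Rational(1, 2)))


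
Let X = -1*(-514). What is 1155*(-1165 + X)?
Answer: -751905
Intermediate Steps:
X = 514
1155*(-1165 + X) = 1155*(-1165 + 514) = 1155*(-651) = -751905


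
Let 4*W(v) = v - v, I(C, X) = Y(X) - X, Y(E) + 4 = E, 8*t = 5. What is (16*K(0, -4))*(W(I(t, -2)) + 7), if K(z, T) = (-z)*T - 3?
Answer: -336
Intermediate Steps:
t = 5/8 (t = (⅛)*5 = 5/8 ≈ 0.62500)
Y(E) = -4 + E
I(C, X) = -4 (I(C, X) = (-4 + X) - X = -4)
W(v) = 0 (W(v) = (v - v)/4 = (¼)*0 = 0)
K(z, T) = -3 - T*z (K(z, T) = -T*z - 3 = -3 - T*z)
(16*K(0, -4))*(W(I(t, -2)) + 7) = (16*(-3 - 1*(-4)*0))*(0 + 7) = (16*(-3 + 0))*7 = (16*(-3))*7 = -48*7 = -336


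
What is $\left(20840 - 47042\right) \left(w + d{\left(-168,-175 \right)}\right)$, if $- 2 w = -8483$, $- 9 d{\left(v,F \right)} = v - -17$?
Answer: $- \frac{334726183}{3} \approx -1.1158 \cdot 10^{8}$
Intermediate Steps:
$d{\left(v,F \right)} = - \frac{17}{9} - \frac{v}{9}$ ($d{\left(v,F \right)} = - \frac{v - -17}{9} = - \frac{v + 17}{9} = - \frac{17 + v}{9} = - \frac{17}{9} - \frac{v}{9}$)
$w = \frac{8483}{2}$ ($w = \left(- \frac{1}{2}\right) \left(-8483\right) = \frac{8483}{2} \approx 4241.5$)
$\left(20840 - 47042\right) \left(w + d{\left(-168,-175 \right)}\right) = \left(20840 - 47042\right) \left(\frac{8483}{2} - - \frac{151}{9}\right) = - 26202 \left(\frac{8483}{2} + \left(- \frac{17}{9} + \frac{56}{3}\right)\right) = - 26202 \left(\frac{8483}{2} + \frac{151}{9}\right) = \left(-26202\right) \frac{76649}{18} = - \frac{334726183}{3}$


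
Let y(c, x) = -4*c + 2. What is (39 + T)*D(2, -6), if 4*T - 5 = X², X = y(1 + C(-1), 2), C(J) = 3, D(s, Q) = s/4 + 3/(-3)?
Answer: -357/8 ≈ -44.625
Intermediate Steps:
D(s, Q) = -1 + s/4 (D(s, Q) = s*(¼) + 3*(-⅓) = s/4 - 1 = -1 + s/4)
y(c, x) = 2 - 4*c
X = -14 (X = 2 - 4*(1 + 3) = 2 - 4*4 = 2 - 16 = -14)
T = 201/4 (T = 5/4 + (¼)*(-14)² = 5/4 + (¼)*196 = 5/4 + 49 = 201/4 ≈ 50.250)
(39 + T)*D(2, -6) = (39 + 201/4)*(-1 + (¼)*2) = 357*(-1 + ½)/4 = (357/4)*(-½) = -357/8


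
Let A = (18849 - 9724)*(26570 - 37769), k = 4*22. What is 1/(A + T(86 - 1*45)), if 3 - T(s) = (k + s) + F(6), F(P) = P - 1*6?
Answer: -1/102191001 ≈ -9.7856e-9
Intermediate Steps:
k = 88
F(P) = -6 + P (F(P) = P - 6 = -6 + P)
T(s) = -85 - s (T(s) = 3 - ((88 + s) + (-6 + 6)) = 3 - ((88 + s) + 0) = 3 - (88 + s) = 3 + (-88 - s) = -85 - s)
A = -102190875 (A = 9125*(-11199) = -102190875)
1/(A + T(86 - 1*45)) = 1/(-102190875 + (-85 - (86 - 1*45))) = 1/(-102190875 + (-85 - (86 - 45))) = 1/(-102190875 + (-85 - 1*41)) = 1/(-102190875 + (-85 - 41)) = 1/(-102190875 - 126) = 1/(-102191001) = -1/102191001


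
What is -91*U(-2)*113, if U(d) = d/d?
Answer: -10283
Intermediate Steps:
U(d) = 1
-91*U(-2)*113 = -91*1*113 = -91*113 = -10283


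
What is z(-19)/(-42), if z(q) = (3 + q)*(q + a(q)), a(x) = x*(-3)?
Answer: 304/21 ≈ 14.476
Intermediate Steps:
a(x) = -3*x
z(q) = -2*q*(3 + q) (z(q) = (3 + q)*(q - 3*q) = (3 + q)*(-2*q) = -2*q*(3 + q))
z(-19)/(-42) = (2*(-19)*(-3 - 1*(-19)))/(-42) = (2*(-19)*(-3 + 19))*(-1/42) = (2*(-19)*16)*(-1/42) = -608*(-1/42) = 304/21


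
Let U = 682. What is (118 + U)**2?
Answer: 640000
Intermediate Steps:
(118 + U)**2 = (118 + 682)**2 = 800**2 = 640000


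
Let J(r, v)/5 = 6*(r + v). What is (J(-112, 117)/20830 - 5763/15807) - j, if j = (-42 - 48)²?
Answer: -88904071108/10975327 ≈ -8100.4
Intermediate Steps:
J(r, v) = 30*r + 30*v (J(r, v) = 5*(6*(r + v)) = 5*(6*r + 6*v) = 30*r + 30*v)
j = 8100 (j = (-90)² = 8100)
(J(-112, 117)/20830 - 5763/15807) - j = ((30*(-112) + 30*117)/20830 - 5763/15807) - 1*8100 = ((-3360 + 3510)*(1/20830) - 5763*1/15807) - 8100 = (150*(1/20830) - 1921/5269) - 8100 = (15/2083 - 1921/5269) - 8100 = -3922408/10975327 - 8100 = -88904071108/10975327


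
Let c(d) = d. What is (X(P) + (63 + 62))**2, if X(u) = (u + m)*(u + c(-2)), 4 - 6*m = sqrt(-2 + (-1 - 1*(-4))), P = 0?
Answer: 15376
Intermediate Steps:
m = 1/2 (m = 2/3 - sqrt(-2 + (-1 - 1*(-4)))/6 = 2/3 - sqrt(-2 + (-1 + 4))/6 = 2/3 - sqrt(-2 + 3)/6 = 2/3 - sqrt(1)/6 = 2/3 - 1/6*1 = 2/3 - 1/6 = 1/2 ≈ 0.50000)
X(u) = (1/2 + u)*(-2 + u) (X(u) = (u + 1/2)*(u - 2) = (1/2 + u)*(-2 + u))
(X(P) + (63 + 62))**2 = ((-1 + 0**2 - 3/2*0) + (63 + 62))**2 = ((-1 + 0 + 0) + 125)**2 = (-1 + 125)**2 = 124**2 = 15376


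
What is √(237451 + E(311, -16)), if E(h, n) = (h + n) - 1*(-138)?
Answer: 2*√59471 ≈ 487.73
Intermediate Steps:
E(h, n) = 138 + h + n (E(h, n) = (h + n) + 138 = 138 + h + n)
√(237451 + E(311, -16)) = √(237451 + (138 + 311 - 16)) = √(237451 + 433) = √237884 = 2*√59471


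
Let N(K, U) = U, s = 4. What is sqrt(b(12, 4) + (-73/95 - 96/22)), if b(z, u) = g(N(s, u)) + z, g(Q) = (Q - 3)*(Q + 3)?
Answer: 2*sqrt(3786035)/1045 ≈ 3.7240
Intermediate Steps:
g(Q) = (-3 + Q)*(3 + Q)
b(z, u) = -9 + z + u**2 (b(z, u) = (-9 + u**2) + z = -9 + z + u**2)
sqrt(b(12, 4) + (-73/95 - 96/22)) = sqrt((-9 + 12 + 4**2) + (-73/95 - 96/22)) = sqrt((-9 + 12 + 16) + (-73*1/95 - 96*1/22)) = sqrt(19 + (-73/95 - 48/11)) = sqrt(19 - 5363/1045) = sqrt(14492/1045) = 2*sqrt(3786035)/1045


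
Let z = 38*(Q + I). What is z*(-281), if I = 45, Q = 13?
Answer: -619324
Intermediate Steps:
z = 2204 (z = 38*(13 + 45) = 38*58 = 2204)
z*(-281) = 2204*(-281) = -619324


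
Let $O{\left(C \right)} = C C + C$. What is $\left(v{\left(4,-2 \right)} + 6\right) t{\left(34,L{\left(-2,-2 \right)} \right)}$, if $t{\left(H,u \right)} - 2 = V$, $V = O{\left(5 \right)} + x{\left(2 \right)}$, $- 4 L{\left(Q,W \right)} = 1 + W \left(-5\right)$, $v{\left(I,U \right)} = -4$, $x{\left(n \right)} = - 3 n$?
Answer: $52$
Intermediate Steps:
$O{\left(C \right)} = C + C^{2}$ ($O{\left(C \right)} = C^{2} + C = C + C^{2}$)
$L{\left(Q,W \right)} = - \frac{1}{4} + \frac{5 W}{4}$ ($L{\left(Q,W \right)} = - \frac{1 + W \left(-5\right)}{4} = - \frac{1 - 5 W}{4} = - \frac{1}{4} + \frac{5 W}{4}$)
$V = 24$ ($V = 5 \left(1 + 5\right) - 6 = 5 \cdot 6 - 6 = 30 - 6 = 24$)
$t{\left(H,u \right)} = 26$ ($t{\left(H,u \right)} = 2 + 24 = 26$)
$\left(v{\left(4,-2 \right)} + 6\right) t{\left(34,L{\left(-2,-2 \right)} \right)} = \left(-4 + 6\right) 26 = 2 \cdot 26 = 52$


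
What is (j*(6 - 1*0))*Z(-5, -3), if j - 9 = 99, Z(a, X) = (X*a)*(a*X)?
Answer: 145800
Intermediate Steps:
Z(a, X) = X**2*a**2 (Z(a, X) = (X*a)*(X*a) = X**2*a**2)
j = 108 (j = 9 + 99 = 108)
(j*(6 - 1*0))*Z(-5, -3) = (108*(6 - 1*0))*((-3)**2*(-5)**2) = (108*(6 + 0))*(9*25) = (108*6)*225 = 648*225 = 145800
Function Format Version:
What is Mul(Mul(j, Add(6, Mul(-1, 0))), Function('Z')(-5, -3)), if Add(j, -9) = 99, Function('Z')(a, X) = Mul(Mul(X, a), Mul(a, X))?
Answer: 145800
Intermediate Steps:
Function('Z')(a, X) = Mul(Pow(X, 2), Pow(a, 2)) (Function('Z')(a, X) = Mul(Mul(X, a), Mul(X, a)) = Mul(Pow(X, 2), Pow(a, 2)))
j = 108 (j = Add(9, 99) = 108)
Mul(Mul(j, Add(6, Mul(-1, 0))), Function('Z')(-5, -3)) = Mul(Mul(108, Add(6, Mul(-1, 0))), Mul(Pow(-3, 2), Pow(-5, 2))) = Mul(Mul(108, Add(6, 0)), Mul(9, 25)) = Mul(Mul(108, 6), 225) = Mul(648, 225) = 145800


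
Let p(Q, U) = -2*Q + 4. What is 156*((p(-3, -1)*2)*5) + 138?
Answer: 15738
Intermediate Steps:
p(Q, U) = 4 - 2*Q
156*((p(-3, -1)*2)*5) + 138 = 156*(((4 - 2*(-3))*2)*5) + 138 = 156*(((4 + 6)*2)*5) + 138 = 156*((10*2)*5) + 138 = 156*(20*5) + 138 = 156*100 + 138 = 15600 + 138 = 15738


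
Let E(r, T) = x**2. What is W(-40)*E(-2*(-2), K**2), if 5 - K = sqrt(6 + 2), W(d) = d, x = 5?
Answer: -1000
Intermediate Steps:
K = 5 - 2*sqrt(2) (K = 5 - sqrt(6 + 2) = 5 - sqrt(8) = 5 - 2*sqrt(2) ≈ 2.1716)
E(r, T) = 25 (E(r, T) = 5**2 = 25)
W(-40)*E(-2*(-2), K**2) = -40*25 = -1000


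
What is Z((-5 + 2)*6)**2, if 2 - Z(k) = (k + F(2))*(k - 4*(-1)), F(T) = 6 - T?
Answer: 37636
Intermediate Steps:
Z(k) = 2 - (4 + k)**2 (Z(k) = 2 - (k + (6 - 1*2))*(k - 4*(-1)) = 2 - (k + (6 - 2))*(k + 4) = 2 - (k + 4)*(4 + k) = 2 - (4 + k)*(4 + k) = 2 - (4 + k)**2)
Z((-5 + 2)*6)**2 = (-14 - ((-5 + 2)*6)**2 - 8*(-5 + 2)*6)**2 = (-14 - (-3*6)**2 - (-24)*6)**2 = (-14 - 1*(-18)**2 - 8*(-18))**2 = (-14 - 1*324 + 144)**2 = (-14 - 324 + 144)**2 = (-194)**2 = 37636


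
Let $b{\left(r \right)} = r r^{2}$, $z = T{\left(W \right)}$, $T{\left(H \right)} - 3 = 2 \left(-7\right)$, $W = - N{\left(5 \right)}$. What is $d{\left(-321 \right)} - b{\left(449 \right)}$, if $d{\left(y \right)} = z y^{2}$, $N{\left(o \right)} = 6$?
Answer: $-91652300$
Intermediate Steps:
$W = -6$ ($W = \left(-1\right) 6 = -6$)
$T{\left(H \right)} = -11$ ($T{\left(H \right)} = 3 + 2 \left(-7\right) = 3 - 14 = -11$)
$z = -11$
$b{\left(r \right)} = r^{3}$
$d{\left(y \right)} = - 11 y^{2}$
$d{\left(-321 \right)} - b{\left(449 \right)} = - 11 \left(-321\right)^{2} - 449^{3} = \left(-11\right) 103041 - 90518849 = -1133451 - 90518849 = -91652300$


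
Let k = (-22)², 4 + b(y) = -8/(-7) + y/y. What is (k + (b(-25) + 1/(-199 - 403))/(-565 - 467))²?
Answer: 10046246344831225/42885439744 ≈ 2.3426e+5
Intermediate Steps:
b(y) = -13/7 (b(y) = -4 + (-8/(-7) + y/y) = -4 + (-8*(-⅐) + 1) = -4 + (8/7 + 1) = -4 + 15/7 = -13/7)
k = 484
(k + (b(-25) + 1/(-199 - 403))/(-565 - 467))² = (484 + (-13/7 + 1/(-199 - 403))/(-565 - 467))² = (484 + (-13/7 + 1/(-602))/(-1032))² = (484 + (-13/7 - 1/602)*(-1/1032))² = (484 - 1119/602*(-1/1032))² = (484 + 373/207088)² = (100230965/207088)² = 10046246344831225/42885439744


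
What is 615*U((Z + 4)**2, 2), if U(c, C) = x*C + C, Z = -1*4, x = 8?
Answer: 11070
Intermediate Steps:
Z = -4
U(c, C) = 9*C (U(c, C) = 8*C + C = 9*C)
615*U((Z + 4)**2, 2) = 615*(9*2) = 615*18 = 11070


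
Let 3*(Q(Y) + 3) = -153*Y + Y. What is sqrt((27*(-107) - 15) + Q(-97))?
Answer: sqrt(18069)/3 ≈ 44.807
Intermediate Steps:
Q(Y) = -3 - 152*Y/3 (Q(Y) = -3 + (-153*Y + Y)/3 = -3 + (-152*Y)/3 = -3 - 152*Y/3)
sqrt((27*(-107) - 15) + Q(-97)) = sqrt((27*(-107) - 15) + (-3 - 152/3*(-97))) = sqrt((-2889 - 15) + (-3 + 14744/3)) = sqrt(-2904 + 14735/3) = sqrt(6023/3) = sqrt(18069)/3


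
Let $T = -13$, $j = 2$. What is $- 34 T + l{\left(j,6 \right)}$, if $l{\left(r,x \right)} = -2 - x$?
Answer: $434$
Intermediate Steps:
$- 34 T + l{\left(j,6 \right)} = \left(-34\right) \left(-13\right) - 8 = 442 - 8 = 434$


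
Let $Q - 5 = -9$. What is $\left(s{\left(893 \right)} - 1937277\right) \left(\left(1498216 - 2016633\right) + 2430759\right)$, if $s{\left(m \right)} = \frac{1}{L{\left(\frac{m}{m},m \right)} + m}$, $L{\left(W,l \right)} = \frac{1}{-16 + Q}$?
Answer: $- \frac{66162883270609666}{17859} \approx -3.7047 \cdot 10^{12}$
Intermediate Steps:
$Q = -4$ ($Q = 5 - 9 = -4$)
$L{\left(W,l \right)} = - \frac{1}{20}$ ($L{\left(W,l \right)} = \frac{1}{-16 - 4} = \frac{1}{-20} = - \frac{1}{20}$)
$s{\left(m \right)} = \frac{1}{- \frac{1}{20} + m}$
$\left(s{\left(893 \right)} - 1937277\right) \left(\left(1498216 - 2016633\right) + 2430759\right) = \left(\frac{20}{-1 + 20 \cdot 893} - 1937277\right) \left(\left(1498216 - 2016633\right) + 2430759\right) = \left(\frac{20}{-1 + 17860} - 1937277\right) \left(-518417 + 2430759\right) = \left(\frac{20}{17859} - 1937277\right) 1912342 = \left(- \frac{34597829923}{17859}\right) 1912342 = - \frac{66162883270609666}{17859}$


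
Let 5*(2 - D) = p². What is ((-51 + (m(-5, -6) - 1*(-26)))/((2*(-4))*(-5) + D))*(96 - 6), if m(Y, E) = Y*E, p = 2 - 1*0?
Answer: 1125/103 ≈ 10.922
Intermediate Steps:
p = 2 (p = 2 + 0 = 2)
m(Y, E) = E*Y
D = 6/5 (D = 2 - ⅕*2² = 2 - ⅕*4 = 2 - ⅘ = 6/5 ≈ 1.2000)
((-51 + (m(-5, -6) - 1*(-26)))/((2*(-4))*(-5) + D))*(96 - 6) = ((-51 + (-6*(-5) - 1*(-26)))/((2*(-4))*(-5) + 6/5))*(96 - 6) = ((-51 + (30 + 26))/(-8*(-5) + 6/5))*90 = ((-51 + 56)/(40 + 6/5))*90 = (5/(206/5))*90 = (5*(5/206))*90 = (25/206)*90 = 1125/103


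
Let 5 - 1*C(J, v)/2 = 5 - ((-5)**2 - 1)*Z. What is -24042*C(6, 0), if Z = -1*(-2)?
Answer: -2308032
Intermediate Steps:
Z = 2
C(J, v) = 96 (C(J, v) = 10 - 2*(5 - ((-5)**2 - 1)*2) = 10 - 2*(5 - (25 - 1)*2) = 10 - 2*(5 - 24*2) = 10 - 2*(5 - 1*48) = 10 - 2*(5 - 48) = 10 - 2*(-43) = 10 + 86 = 96)
-24042*C(6, 0) = -24042*96 = -2308032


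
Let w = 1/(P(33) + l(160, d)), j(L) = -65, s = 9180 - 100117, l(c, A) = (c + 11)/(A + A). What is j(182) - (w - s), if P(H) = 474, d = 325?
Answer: -28053278192/308271 ≈ -91002.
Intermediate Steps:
l(c, A) = (11 + c)/(2*A) (l(c, A) = (11 + c)/((2*A)) = (11 + c)*(1/(2*A)) = (11 + c)/(2*A))
s = -90937
w = 650/308271 (w = 1/(474 + (½)*(11 + 160)/325) = 1/(474 + (½)*(1/325)*171) = 1/(474 + 171/650) = 1/(308271/650) = 650/308271 ≈ 0.0021085)
j(182) - (w - s) = -65 - (650/308271 - 1*(-90937)) = -65 - (650/308271 + 90937) = -65 - 1*28033240577/308271 = -65 - 28033240577/308271 = -28053278192/308271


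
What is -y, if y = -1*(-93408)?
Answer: -93408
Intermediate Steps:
y = 93408
-y = -1*93408 = -93408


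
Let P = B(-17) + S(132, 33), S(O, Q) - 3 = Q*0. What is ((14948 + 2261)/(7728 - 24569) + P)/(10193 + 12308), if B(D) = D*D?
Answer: 4900363/378939341 ≈ 0.012932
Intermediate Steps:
S(O, Q) = 3 (S(O, Q) = 3 + Q*0 = 3 + 0 = 3)
B(D) = D**2
P = 292 (P = (-17)**2 + 3 = 289 + 3 = 292)
((14948 + 2261)/(7728 - 24569) + P)/(10193 + 12308) = ((14948 + 2261)/(7728 - 24569) + 292)/(10193 + 12308) = (17209/(-16841) + 292)/22501 = (17209*(-1/16841) + 292)*(1/22501) = (-17209/16841 + 292)*(1/22501) = (4900363/16841)*(1/22501) = 4900363/378939341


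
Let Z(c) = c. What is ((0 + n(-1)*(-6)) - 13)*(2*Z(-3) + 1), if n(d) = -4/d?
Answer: 185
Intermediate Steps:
((0 + n(-1)*(-6)) - 13)*(2*Z(-3) + 1) = ((0 - 4/(-1)*(-6)) - 13)*(2*(-3) + 1) = ((0 - 4*(-1)*(-6)) - 13)*(-6 + 1) = ((0 + 4*(-6)) - 13)*(-5) = ((0 - 24) - 13)*(-5) = (-24 - 13)*(-5) = -37*(-5) = 185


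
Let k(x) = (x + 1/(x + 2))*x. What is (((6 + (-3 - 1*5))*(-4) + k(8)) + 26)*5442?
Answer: 2688348/5 ≈ 5.3767e+5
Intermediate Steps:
k(x) = x*(x + 1/(2 + x)) (k(x) = (x + 1/(2 + x))*x = x*(x + 1/(2 + x)))
(((6 + (-3 - 1*5))*(-4) + k(8)) + 26)*5442 = (((6 + (-3 - 1*5))*(-4) + 8*(1 + 8² + 2*8)/(2 + 8)) + 26)*5442 = (((6 + (-3 - 5))*(-4) + 8*(1 + 64 + 16)/10) + 26)*5442 = (((6 - 8)*(-4) + 8*(⅒)*81) + 26)*5442 = ((-2*(-4) + 324/5) + 26)*5442 = ((8 + 324/5) + 26)*5442 = (364/5 + 26)*5442 = (494/5)*5442 = 2688348/5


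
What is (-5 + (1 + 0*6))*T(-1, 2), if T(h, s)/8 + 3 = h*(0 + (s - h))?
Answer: 192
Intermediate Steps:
T(h, s) = -24 + 8*h*(s - h) (T(h, s) = -24 + 8*(h*(0 + (s - h))) = -24 + 8*(h*(s - h)) = -24 + 8*h*(s - h))
(-5 + (1 + 0*6))*T(-1, 2) = (-5 + (1 + 0*6))*(-24 - 8*(-1)**2 + 8*(-1)*2) = (-5 + (1 + 0))*(-24 - 8*1 - 16) = (-5 + 1)*(-24 - 8 - 16) = -4*(-48) = 192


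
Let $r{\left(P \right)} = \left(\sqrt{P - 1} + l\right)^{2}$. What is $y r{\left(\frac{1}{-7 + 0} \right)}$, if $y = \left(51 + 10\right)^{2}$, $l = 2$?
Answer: $\frac{74420}{7} + \frac{29768 i \sqrt{14}}{7} \approx 10631.0 + 15912.0 i$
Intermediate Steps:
$y = 3721$ ($y = 61^{2} = 3721$)
$r{\left(P \right)} = \left(2 + \sqrt{-1 + P}\right)^{2}$ ($r{\left(P \right)} = \left(\sqrt{P - 1} + 2\right)^{2} = \left(\sqrt{-1 + P} + 2\right)^{2} = \left(2 + \sqrt{-1 + P}\right)^{2}$)
$y r{\left(\frac{1}{-7 + 0} \right)} = 3721 \left(2 + \sqrt{-1 + \frac{1}{-7 + 0}}\right)^{2} = 3721 \left(2 + \sqrt{-1 + \frac{1}{-7}}\right)^{2} = 3721 \left(2 + \sqrt{-1 - \frac{1}{7}}\right)^{2} = 3721 \left(2 + \sqrt{- \frac{8}{7}}\right)^{2} = 3721 \left(2 + \frac{2 i \sqrt{14}}{7}\right)^{2}$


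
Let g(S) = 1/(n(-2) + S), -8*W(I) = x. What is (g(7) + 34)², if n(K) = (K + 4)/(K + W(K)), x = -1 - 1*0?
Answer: 9247681/7921 ≈ 1167.5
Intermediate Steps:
x = -1 (x = -1 + 0 = -1)
W(I) = ⅛ (W(I) = -⅛*(-1) = ⅛)
n(K) = (4 + K)/(⅛ + K) (n(K) = (K + 4)/(K + ⅛) = (4 + K)/(⅛ + K))
g(S) = 1/(-16/15 + S) (g(S) = 1/(8*(4 - 2)/(1 + 8*(-2)) + S) = 1/(8*2/(1 - 16) + S) = 1/(8*2/(-15) + S) = 1/(8*(-1/15)*2 + S) = 1/(-16/15 + S))
(g(7) + 34)² = (15/(-16 + 15*7) + 34)² = (15/(-16 + 105) + 34)² = (15/89 + 34)² = (3041/89)² = 9247681/7921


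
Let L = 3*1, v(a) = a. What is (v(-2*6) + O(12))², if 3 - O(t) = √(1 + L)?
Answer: 121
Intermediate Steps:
L = 3
O(t) = 1 (O(t) = 3 - √(1 + 3) = 3 - √4 = 3 - 1*2 = 3 - 2 = 1)
(v(-2*6) + O(12))² = (-2*6 + 1)² = (-12 + 1)² = (-11)² = 121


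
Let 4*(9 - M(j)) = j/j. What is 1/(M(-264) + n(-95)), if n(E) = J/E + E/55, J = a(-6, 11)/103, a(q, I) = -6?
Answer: 430540/3023829 ≈ 0.14238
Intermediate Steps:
M(j) = 35/4 (M(j) = 9 - j/(4*j) = 9 - ¼*1 = 9 - ¼ = 35/4)
J = -6/103 ≈ -0.058252
n(E) = -6/(103*E) + E/55
1/(M(-264) + n(-95)) = 1/(35/4 + (-6/103/(-95) + (1/55)*(-95))) = 1/(35/4 + (-6/103*(-1/95) - 19/11)) = 1/(35/4 + (6/9785 - 19/11)) = 1/(35/4 - 185849/107635) = 1/(3023829/430540) = 430540/3023829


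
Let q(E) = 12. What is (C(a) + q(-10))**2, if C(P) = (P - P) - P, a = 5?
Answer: 49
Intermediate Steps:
C(P) = -P (C(P) = 0 - P = -P)
(C(a) + q(-10))**2 = (-1*5 + 12)**2 = (-5 + 12)**2 = 7**2 = 49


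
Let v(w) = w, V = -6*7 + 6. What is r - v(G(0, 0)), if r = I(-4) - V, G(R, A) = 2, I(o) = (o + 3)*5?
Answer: 29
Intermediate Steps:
V = -36 (V = -42 + 6 = -36)
I(o) = 15 + 5*o (I(o) = (3 + o)*5 = 15 + 5*o)
r = 31 (r = (15 + 5*(-4)) - 1*(-36) = (15 - 20) + 36 = -5 + 36 = 31)
r - v(G(0, 0)) = 31 - 1*2 = 31 - 2 = 29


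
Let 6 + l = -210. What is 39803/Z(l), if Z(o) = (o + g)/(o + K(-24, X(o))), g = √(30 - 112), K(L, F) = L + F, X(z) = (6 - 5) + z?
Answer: 1955919420/23369 + 18110365*I*√82/46738 ≈ 83697.0 + 3508.8*I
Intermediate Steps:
l = -216 (l = -6 - 210 = -216)
X(z) = 1 + z
K(L, F) = F + L
g = I*√82 (g = √(-82) = I*√82 ≈ 9.0554*I)
Z(o) = (o + I*√82)/(-23 + 2*o) (Z(o) = (o + I*√82)/(o + ((1 + o) - 24)) = (o + I*√82)/(o + (-23 + o)) = (o + I*√82)/(-23 + 2*o))
39803/Z(l) = 39803/(((-216 + I*√82)/(-23 + 2*(-216)))) = 39803/(((-216 + I*√82)/(-23 - 432))) = 39803/(((-216 + I*√82)/(-455))) = 39803/((-(-216 + I*√82)/455)) = 39803/(216/455 - I*√82/455)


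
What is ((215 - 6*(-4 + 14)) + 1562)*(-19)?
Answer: -32623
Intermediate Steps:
((215 - 6*(-4 + 14)) + 1562)*(-19) = ((215 - 6*10) + 1562)*(-19) = ((215 - 1*60) + 1562)*(-19) = ((215 - 60) + 1562)*(-19) = (155 + 1562)*(-19) = 1717*(-19) = -32623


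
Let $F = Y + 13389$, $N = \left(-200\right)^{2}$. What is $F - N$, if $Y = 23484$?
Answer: $-3127$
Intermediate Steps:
$N = 40000$
$F = 36873$ ($F = 23484 + 13389 = 36873$)
$F - N = 36873 - 40000 = -3127$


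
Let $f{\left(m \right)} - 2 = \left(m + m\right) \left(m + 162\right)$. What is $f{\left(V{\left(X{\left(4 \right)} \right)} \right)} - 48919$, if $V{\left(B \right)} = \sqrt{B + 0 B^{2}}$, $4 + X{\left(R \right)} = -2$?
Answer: $-48929 + 324 i \sqrt{6} \approx -48929.0 + 793.63 i$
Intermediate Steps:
$X{\left(R \right)} = -6$ ($X{\left(R \right)} = -4 - 2 = -6$)
$V{\left(B \right)} = \sqrt{B}$ ($V{\left(B \right)} = \sqrt{B + 0} = \sqrt{B}$)
$f{\left(m \right)} = 2 + 2 m \left(162 + m\right)$ ($f{\left(m \right)} = 2 + \left(m + m\right) \left(m + 162\right) = 2 + 2 m \left(162 + m\right)$)
$f{\left(V{\left(X{\left(4 \right)} \right)} \right)} - 48919 = \left(2 + 2 \left(\sqrt{-6}\right)^{2} + 324 \sqrt{-6}\right) - 48919 = \left(2 + 2 \left(i \sqrt{6}\right)^{2} + 324 i \sqrt{6}\right) - 48919 = \left(2 + 2 \left(-6\right) + 324 i \sqrt{6}\right) - 48919 = \left(2 - 12 + 324 i \sqrt{6}\right) - 48919 = \left(-10 + 324 i \sqrt{6}\right) - 48919 = -48929 + 324 i \sqrt{6}$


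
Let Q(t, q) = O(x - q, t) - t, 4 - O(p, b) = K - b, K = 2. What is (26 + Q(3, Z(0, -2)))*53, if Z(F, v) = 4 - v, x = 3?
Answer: 1484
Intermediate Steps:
O(p, b) = 2 + b (O(p, b) = 4 - (2 - b) = 4 + (-2 + b) = 2 + b)
Q(t, q) = 2 (Q(t, q) = (2 + t) - t = 2)
(26 + Q(3, Z(0, -2)))*53 = (26 + 2)*53 = 28*53 = 1484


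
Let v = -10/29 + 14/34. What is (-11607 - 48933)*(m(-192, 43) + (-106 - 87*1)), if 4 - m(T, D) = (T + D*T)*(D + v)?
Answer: -10853293909860/493 ≈ -2.2015e+10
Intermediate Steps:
v = 33/493 (v = -10*1/29 + 14*(1/34) = -10/29 + 7/17 = 33/493 ≈ 0.066937)
m(T, D) = 4 - (33/493 + D)*(T + D*T) (m(T, D) = 4 - (T + D*T)*(D + 33/493) = 4 - (T + D*T)*(33/493 + D) = 4 - (33/493 + D)*(T + D*T))
(-11607 - 48933)*(m(-192, 43) + (-106 - 87*1)) = (-11607 - 48933)*((4 - 33/493*(-192) - 1*(-192)*43² - 526/493*43*(-192)) + (-106 - 87*1)) = -60540*((4 + 6336/493 - 1*(-192)*1849 + 4342656/493) + (-106 - 87)) = -60540*((4 + 6336/493 + 355008 + 4342656/493) - 193) = -60540*(179369908/493 - 193) = -60540*179274759/493 = -10853293909860/493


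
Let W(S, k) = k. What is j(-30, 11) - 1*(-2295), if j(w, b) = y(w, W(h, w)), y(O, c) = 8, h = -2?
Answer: 2303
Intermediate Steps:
j(w, b) = 8
j(-30, 11) - 1*(-2295) = 8 - 1*(-2295) = 8 + 2295 = 2303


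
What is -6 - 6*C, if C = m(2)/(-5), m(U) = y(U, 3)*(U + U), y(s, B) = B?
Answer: 42/5 ≈ 8.4000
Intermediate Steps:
m(U) = 6*U (m(U) = 3*(U + U) = 3*(2*U) = 6*U)
C = -12/5 (C = (6*2)/(-5) = 12*(-1/5) = -12/5 ≈ -2.4000)
-6 - 6*C = -6 - 6*(-12/5) = -6 + 72/5 = 42/5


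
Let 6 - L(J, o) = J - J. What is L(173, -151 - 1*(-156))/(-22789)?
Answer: -6/22789 ≈ -0.00026328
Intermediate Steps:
L(J, o) = 6 (L(J, o) = 6 - (J - J) = 6 - 1*0 = 6 + 0 = 6)
L(173, -151 - 1*(-156))/(-22789) = 6/(-22789) = 6*(-1/22789) = -6/22789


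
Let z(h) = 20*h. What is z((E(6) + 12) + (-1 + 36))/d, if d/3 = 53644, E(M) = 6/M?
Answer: 80/13411 ≈ 0.0059653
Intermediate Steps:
d = 160932 (d = 3*53644 = 160932)
z((E(6) + 12) + (-1 + 36))/d = (20*((6/6 + 12) + (-1 + 36)))/160932 = (20*((6*(1/6) + 12) + 35))*(1/160932) = (20*((1 + 12) + 35))*(1/160932) = (20*(13 + 35))*(1/160932) = (20*48)*(1/160932) = 960*(1/160932) = 80/13411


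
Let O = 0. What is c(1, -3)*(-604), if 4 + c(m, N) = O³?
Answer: 2416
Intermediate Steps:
c(m, N) = -4 (c(m, N) = -4 + 0³ = -4 + 0 = -4)
c(1, -3)*(-604) = -4*(-604) = 2416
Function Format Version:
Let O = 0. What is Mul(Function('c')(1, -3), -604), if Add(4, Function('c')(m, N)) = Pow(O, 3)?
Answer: 2416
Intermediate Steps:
Function('c')(m, N) = -4 (Function('c')(m, N) = Add(-4, Pow(0, 3)) = Add(-4, 0) = -4)
Mul(Function('c')(1, -3), -604) = Mul(-4, -604) = 2416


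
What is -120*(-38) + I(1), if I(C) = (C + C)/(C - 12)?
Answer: 50158/11 ≈ 4559.8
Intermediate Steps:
I(C) = 2*C/(-12 + C) (I(C) = (2*C)/(-12 + C) = 2*C/(-12 + C))
-120*(-38) + I(1) = -120*(-38) + 2*1/(-12 + 1) = 4560 + 2*1/(-11) = 4560 + 2*1*(-1/11) = 4560 - 2/11 = 50158/11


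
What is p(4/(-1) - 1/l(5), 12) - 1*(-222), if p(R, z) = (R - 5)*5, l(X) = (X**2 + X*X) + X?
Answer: 1946/11 ≈ 176.91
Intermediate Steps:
l(X) = X + 2*X**2 (l(X) = (X**2 + X**2) + X = 2*X**2 + X = X + 2*X**2)
p(R, z) = -25 + 5*R (p(R, z) = (-5 + R)*5 = -25 + 5*R)
p(4/(-1) - 1/l(5), 12) - 1*(-222) = (-25 + 5*(4/(-1) - 1/(5*(1 + 2*5)))) - 1*(-222) = (-25 + 5*(4*(-1) - 1/(5*(1 + 10)))) + 222 = (-25 + 5*(-4 - 1/(5*11))) + 222 = (-25 + 5*(-4 - 1/55)) + 222 = (-25 + 5*(-221/55)) + 222 = (-25 - 221/11) + 222 = -496/11 + 222 = 1946/11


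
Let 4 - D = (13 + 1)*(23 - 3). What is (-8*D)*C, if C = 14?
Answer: 30912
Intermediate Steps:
D = -276 (D = 4 - (13 + 1)*(23 - 3) = 4 - 14*20 = 4 - 1*280 = 4 - 280 = -276)
(-8*D)*C = -8*(-276)*14 = 2208*14 = 30912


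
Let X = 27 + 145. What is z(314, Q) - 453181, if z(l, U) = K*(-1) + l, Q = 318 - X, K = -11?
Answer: -452856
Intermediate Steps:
X = 172
Q = 146 (Q = 318 - 1*172 = 318 - 172 = 146)
z(l, U) = 11 + l (z(l, U) = -11*(-1) + l = 11 + l)
z(314, Q) - 453181 = (11 + 314) - 453181 = 325 - 453181 = -452856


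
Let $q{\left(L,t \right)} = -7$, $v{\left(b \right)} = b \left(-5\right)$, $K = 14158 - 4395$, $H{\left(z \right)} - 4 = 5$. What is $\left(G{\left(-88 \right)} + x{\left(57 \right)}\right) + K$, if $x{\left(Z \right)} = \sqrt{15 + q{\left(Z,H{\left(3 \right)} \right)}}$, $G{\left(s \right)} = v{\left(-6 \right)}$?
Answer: $9793 + 2 \sqrt{2} \approx 9795.8$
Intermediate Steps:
$H{\left(z \right)} = 9$ ($H{\left(z \right)} = 4 + 5 = 9$)
$K = 9763$
$v{\left(b \right)} = - 5 b$
$G{\left(s \right)} = 30$ ($G{\left(s \right)} = \left(-5\right) \left(-6\right) = 30$)
$x{\left(Z \right)} = 2 \sqrt{2}$ ($x{\left(Z \right)} = \sqrt{15 - 7} = \sqrt{8} = 2 \sqrt{2}$)
$\left(G{\left(-88 \right)} + x{\left(57 \right)}\right) + K = \left(30 + 2 \sqrt{2}\right) + 9763 = 9793 + 2 \sqrt{2}$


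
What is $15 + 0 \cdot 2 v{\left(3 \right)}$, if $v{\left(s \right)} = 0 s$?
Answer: $15$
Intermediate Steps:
$v{\left(s \right)} = 0$
$15 + 0 \cdot 2 v{\left(3 \right)} = 15 + 0 \cdot 2 \cdot 0 = 15 + 0 \cdot 0 = 15 + 0 = 15$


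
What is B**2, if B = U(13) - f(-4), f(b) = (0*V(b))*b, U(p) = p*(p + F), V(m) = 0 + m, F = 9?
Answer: 81796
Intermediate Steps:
V(m) = m
U(p) = p*(9 + p) (U(p) = p*(p + 9) = p*(9 + p))
f(b) = 0 (f(b) = (0*b)*b = 0*b = 0)
B = 286 (B = 13*(9 + 13) - 1*0 = 13*22 + 0 = 286 + 0 = 286)
B**2 = 286**2 = 81796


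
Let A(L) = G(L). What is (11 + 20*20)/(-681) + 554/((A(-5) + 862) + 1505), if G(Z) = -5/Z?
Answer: -99329/268768 ≈ -0.36957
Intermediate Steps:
A(L) = -5/L
(11 + 20*20)/(-681) + 554/((A(-5) + 862) + 1505) = (11 + 20*20)/(-681) + 554/((-5/(-5) + 862) + 1505) = (11 + 400)*(-1/681) + 554/((-5*(-1/5) + 862) + 1505) = 411*(-1/681) + 554/((1 + 862) + 1505) = -137/227 + 554/(863 + 1505) = -137/227 + 554/2368 = -137/227 + 554*(1/2368) = -137/227 + 277/1184 = -99329/268768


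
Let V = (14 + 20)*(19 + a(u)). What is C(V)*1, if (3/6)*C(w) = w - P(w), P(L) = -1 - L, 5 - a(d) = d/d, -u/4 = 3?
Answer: 3130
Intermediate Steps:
u = -12 (u = -4*3 = -12)
a(d) = 4 (a(d) = 5 - d/d = 5 - 1*1 = 5 - 1 = 4)
V = 782 (V = (14 + 20)*(19 + 4) = 34*23 = 782)
C(w) = 2 + 4*w (C(w) = 2*(w - (-1 - w)) = 2*(w + (1 + w)) = 2*(1 + 2*w) = 2 + 4*w)
C(V)*1 = (2 + 4*782)*1 = (2 + 3128)*1 = 3130*1 = 3130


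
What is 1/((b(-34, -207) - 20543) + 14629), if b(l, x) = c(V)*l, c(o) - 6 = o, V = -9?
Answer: -1/5812 ≈ -0.00017206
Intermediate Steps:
c(o) = 6 + o
b(l, x) = -3*l (b(l, x) = (6 - 9)*l = -3*l)
1/((b(-34, -207) - 20543) + 14629) = 1/((-3*(-34) - 20543) + 14629) = 1/((102 - 20543) + 14629) = 1/(-20441 + 14629) = 1/(-5812) = -1/5812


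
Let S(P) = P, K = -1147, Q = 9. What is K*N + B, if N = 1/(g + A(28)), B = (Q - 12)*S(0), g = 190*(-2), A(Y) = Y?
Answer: 1147/352 ≈ 3.2585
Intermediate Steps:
g = -380
B = 0 (B = (9 - 12)*0 = -3*0 = 0)
N = -1/352 (N = 1/(-380 + 28) = 1/(-352) = -1/352 ≈ -0.0028409)
K*N + B = -1147*(-1/352) + 0 = 1147/352 + 0 = 1147/352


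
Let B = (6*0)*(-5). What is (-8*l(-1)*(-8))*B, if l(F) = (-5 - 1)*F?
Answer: 0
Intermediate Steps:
l(F) = -6*F
B = 0 (B = 0*(-5) = 0)
(-8*l(-1)*(-8))*B = (-(-48)*(-1)*(-8))*0 = (-8*6*(-8))*0 = -48*(-8)*0 = 384*0 = 0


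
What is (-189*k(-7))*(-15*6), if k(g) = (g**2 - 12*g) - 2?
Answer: 2228310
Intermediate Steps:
k(g) = -2 + g**2 - 12*g
(-189*k(-7))*(-15*6) = (-189*(-2 + (-7)**2 - 12*(-7)))*(-15*6) = -189*(-2 + 49 + 84)*(-90) = -189*131*(-90) = -24759*(-90) = 2228310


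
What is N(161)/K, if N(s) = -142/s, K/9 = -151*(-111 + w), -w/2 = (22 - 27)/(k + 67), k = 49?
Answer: -8236/1407533967 ≈ -5.8514e-6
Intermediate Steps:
w = 5/58 (w = -2*(22 - 27)/(49 + 67) = -(-10)/116 = -2*(-5/116) = 5/58 ≈ 0.086207)
K = 8742447/58 (K = 9*(-151*(-111 + 5/58)) = 9*(-151*(-6433/58)) = 9*(971383/58) = 8742447/58 ≈ 1.5073e+5)
N(161)/K = (-142/161)/(8742447/58) = -142*1/161*(58/8742447) = -142/161*58/8742447 = -8236/1407533967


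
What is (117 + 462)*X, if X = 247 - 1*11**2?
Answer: 72954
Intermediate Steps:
X = 126 (X = 247 - 1*121 = 247 - 121 = 126)
(117 + 462)*X = (117 + 462)*126 = 579*126 = 72954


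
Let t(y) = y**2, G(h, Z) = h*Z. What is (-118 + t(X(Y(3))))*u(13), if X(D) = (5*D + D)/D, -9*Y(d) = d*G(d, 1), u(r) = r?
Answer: -1066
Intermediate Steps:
G(h, Z) = Z*h
Y(d) = -d**2/9 (Y(d) = -d*1*d/9 = -d*d/9 = -d**2/9)
X(D) = 6 (X(D) = (6*D)/D = 6)
(-118 + t(X(Y(3))))*u(13) = (-118 + 6**2)*13 = (-118 + 36)*13 = -82*13 = -1066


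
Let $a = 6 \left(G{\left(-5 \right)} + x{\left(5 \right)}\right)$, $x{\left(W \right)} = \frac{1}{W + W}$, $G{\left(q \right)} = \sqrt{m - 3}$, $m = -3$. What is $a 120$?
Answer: $72 + 720 i \sqrt{6} \approx 72.0 + 1763.6 i$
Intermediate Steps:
$G{\left(q \right)} = i \sqrt{6}$ ($G{\left(q \right)} = \sqrt{-3 - 3} = \sqrt{-6} = i \sqrt{6}$)
$x{\left(W \right)} = \frac{1}{2 W}$
$a = \frac{3}{5} + 6 i \sqrt{6}$ ($a = 6 \left(i \sqrt{6} + \frac{1}{2 \cdot 5}\right) = 6 \left(i \sqrt{6} + \frac{1}{2} \cdot \frac{1}{5}\right) = 6 \left(i \sqrt{6} + \frac{1}{10}\right) = 6 \left(\frac{1}{10} + i \sqrt{6}\right) = \frac{3}{5} + 6 i \sqrt{6} \approx 0.6 + 14.697 i$)
$a 120 = \left(\frac{3}{5} + 6 i \sqrt{6}\right) 120 = 72 + 720 i \sqrt{6}$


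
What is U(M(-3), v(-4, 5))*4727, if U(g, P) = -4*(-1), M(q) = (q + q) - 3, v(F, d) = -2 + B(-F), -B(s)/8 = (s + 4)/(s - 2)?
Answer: 18908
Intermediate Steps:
B(s) = -8*(4 + s)/(-2 + s) (B(s) = -8*(s + 4)/(s - 2) = -8*(4 + s)/(-2 + s))
v(F, d) = -2 + 8*(-4 + F)/(-2 - F) (v(F, d) = -2 + 8*(-4 - (-1)*F)/(-2 - F) = -2 + 8*(-4 + F)/(-2 - F))
M(q) = -3 + 2*q (M(q) = 2*q - 3 = -3 + 2*q)
U(g, P) = 4
U(M(-3), v(-4, 5))*4727 = 4*4727 = 18908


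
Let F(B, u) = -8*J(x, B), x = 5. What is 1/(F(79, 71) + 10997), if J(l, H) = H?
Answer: 1/10365 ≈ 9.6478e-5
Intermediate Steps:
F(B, u) = -8*B
1/(F(79, 71) + 10997) = 1/(-8*79 + 10997) = 1/(-632 + 10997) = 1/10365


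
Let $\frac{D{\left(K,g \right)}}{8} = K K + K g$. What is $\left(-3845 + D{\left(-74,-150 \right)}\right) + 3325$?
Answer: $132088$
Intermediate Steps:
$D{\left(K,g \right)} = 8 K^{2} + 8 K g$ ($D{\left(K,g \right)} = 8 \left(K K + K g\right) = 8 \left(K^{2} + K g\right) = 8 K^{2} + 8 K g$)
$\left(-3845 + D{\left(-74,-150 \right)}\right) + 3325 = \left(-3845 + 8 \left(-74\right) \left(-74 - 150\right)\right) + 3325 = \left(-3845 + 8 \left(-74\right) \left(-224\right)\right) + 3325 = \left(-3845 + 132608\right) + 3325 = 128763 + 3325 = 132088$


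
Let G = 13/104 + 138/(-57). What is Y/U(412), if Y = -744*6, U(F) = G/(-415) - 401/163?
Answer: 15299675520/8412731 ≈ 1818.6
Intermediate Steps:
G = -349/152 (G = 13*(1/104) + 138*(-1/57) = ⅛ - 46/19 = -349/152 ≈ -2.2961)
U(F) = -25238193/10282040 (U(F) = -349/152/(-415) - 401/163 = -349/152*(-1/415) - 401*1/163 = 349/63080 - 401/163 = -25238193/10282040)
Y = -4464
Y/U(412) = -4464/(-25238193/10282040) = -4464*(-10282040/25238193) = 15299675520/8412731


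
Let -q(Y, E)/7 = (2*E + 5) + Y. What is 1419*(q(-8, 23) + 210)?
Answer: -129129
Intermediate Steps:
q(Y, E) = -35 - 14*E - 7*Y (q(Y, E) = -7*((2*E + 5) + Y) = -7*((5 + 2*E) + Y) = -7*(5 + Y + 2*E) = -35 - 14*E - 7*Y)
1419*(q(-8, 23) + 210) = 1419*((-35 - 14*23 - 7*(-8)) + 210) = 1419*((-35 - 322 + 56) + 210) = 1419*(-301 + 210) = 1419*(-91) = -129129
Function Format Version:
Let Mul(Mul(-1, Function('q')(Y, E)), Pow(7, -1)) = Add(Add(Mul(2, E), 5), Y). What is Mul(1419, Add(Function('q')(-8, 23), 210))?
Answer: -129129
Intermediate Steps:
Function('q')(Y, E) = Add(-35, Mul(-14, E), Mul(-7, Y)) (Function('q')(Y, E) = Mul(-7, Add(Add(Mul(2, E), 5), Y)) = Mul(-7, Add(Add(5, Mul(2, E)), Y)) = Mul(-7, Add(5, Y, Mul(2, E))) = Add(-35, Mul(-14, E), Mul(-7, Y)))
Mul(1419, Add(Function('q')(-8, 23), 210)) = Mul(1419, Add(Add(-35, Mul(-14, 23), Mul(-7, -8)), 210)) = Mul(1419, Add(Add(-35, -322, 56), 210)) = Mul(1419, Add(-301, 210)) = Mul(1419, -91) = -129129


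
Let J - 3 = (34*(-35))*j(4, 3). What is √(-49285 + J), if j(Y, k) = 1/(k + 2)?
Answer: 4*I*√3095 ≈ 222.53*I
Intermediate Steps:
j(Y, k) = 1/(2 + k)
J = -235 (J = 3 + (34*(-35))/(2 + 3) = 3 - 1190/5 = 3 - 1190*⅕ = 3 - 238 = -235)
√(-49285 + J) = √(-49285 - 235) = √(-49520) = 4*I*√3095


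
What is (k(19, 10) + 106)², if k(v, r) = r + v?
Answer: 18225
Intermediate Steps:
(k(19, 10) + 106)² = ((10 + 19) + 106)² = (29 + 106)² = 135² = 18225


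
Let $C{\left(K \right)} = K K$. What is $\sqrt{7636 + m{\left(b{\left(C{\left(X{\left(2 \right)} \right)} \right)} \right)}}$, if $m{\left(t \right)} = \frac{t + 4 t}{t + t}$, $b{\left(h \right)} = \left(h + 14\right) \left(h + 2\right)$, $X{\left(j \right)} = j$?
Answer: $\frac{\sqrt{30554}}{2} \approx 87.399$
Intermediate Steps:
$C{\left(K \right)} = K^{2}$
$b{\left(h \right)} = \left(2 + h\right) \left(14 + h\right)$ ($b{\left(h \right)} = \left(14 + h\right) \left(2 + h\right) = \left(2 + h\right) \left(14 + h\right)$)
$m{\left(t \right)} = \frac{5}{2}$ ($m{\left(t \right)} = \frac{5 t}{2 t} = 5 t \frac{1}{2 t} = \frac{5}{2}$)
$\sqrt{7636 + m{\left(b{\left(C{\left(X{\left(2 \right)} \right)} \right)} \right)}} = \sqrt{7636 + \frac{5}{2}} = \sqrt{\frac{15277}{2}} = \frac{\sqrt{30554}}{2}$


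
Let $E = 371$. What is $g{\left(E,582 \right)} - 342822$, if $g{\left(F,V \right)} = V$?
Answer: $-342240$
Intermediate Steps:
$g{\left(E,582 \right)} - 342822 = 582 - 342822 = -342240$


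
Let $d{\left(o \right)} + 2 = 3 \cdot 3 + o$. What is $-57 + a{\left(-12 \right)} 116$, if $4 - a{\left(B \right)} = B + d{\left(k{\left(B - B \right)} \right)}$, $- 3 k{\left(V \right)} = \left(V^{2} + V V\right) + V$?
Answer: $987$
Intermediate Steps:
$k{\left(V \right)} = - \frac{2 V^{2}}{3} - \frac{V}{3}$ ($k{\left(V \right)} = - \frac{\left(V^{2} + V V\right) + V}{3} = - \frac{\left(V^{2} + V^{2}\right) + V}{3} = - \frac{2 V^{2} + V}{3} = - \frac{V + 2 V^{2}}{3} = - \frac{2 V^{2}}{3} - \frac{V}{3}$)
$d{\left(o \right)} = 7 + o$ ($d{\left(o \right)} = -2 + \left(3 \cdot 3 + o\right) = -2 + \left(9 + o\right) = 7 + o$)
$a{\left(B \right)} = -3 - B$ ($a{\left(B \right)} = 4 - \left(B - \left(-7 + \frac{\left(B - B\right) \left(1 + 2 \left(B - B\right)\right)}{3}\right)\right) = 4 - \left(B + \left(7 - 0 \left(1 + 2 \cdot 0\right)\right)\right) = 4 - \left(B + \left(7 - 0 \left(1 + 0\right)\right)\right) = 4 - \left(B + \left(7 - 0 \cdot 1\right)\right) = 4 - \left(B + \left(7 + 0\right)\right) = 4 - \left(B + 7\right) = 4 - \left(7 + B\right) = -3 - B$)
$-57 + a{\left(-12 \right)} 116 = -57 + \left(-3 - -12\right) 116 = -57 + \left(-3 + 12\right) 116 = -57 + 9 \cdot 116 = -57 + 1044 = 987$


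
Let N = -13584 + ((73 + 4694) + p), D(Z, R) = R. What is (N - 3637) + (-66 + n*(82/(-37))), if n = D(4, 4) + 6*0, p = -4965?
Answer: -647273/37 ≈ -17494.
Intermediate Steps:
n = 4 (n = 4 + 6*0 = 4 + 0 = 4)
N = -13782 (N = -13584 + ((73 + 4694) - 4965) = -13584 + (4767 - 4965) = -13584 - 198 = -13782)
(N - 3637) + (-66 + n*(82/(-37))) = (-13782 - 3637) + (-66 + 4*(82/(-37))) = -17419 + (-66 + 4*(82*(-1/37))) = -17419 + (-66 + 4*(-82/37)) = -17419 + (-66 - 328/37) = -17419 - 2770/37 = -647273/37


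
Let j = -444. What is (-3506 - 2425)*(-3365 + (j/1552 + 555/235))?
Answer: 363726220059/18236 ≈ 1.9946e+7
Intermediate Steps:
(-3506 - 2425)*(-3365 + (j/1552 + 555/235)) = (-3506 - 2425)*(-3365 + (-444/1552 + 555/235)) = -5931*(-3365 + (-444*1/1552 + 555*(1/235))) = -5931*(-3365 + (-111/388 + 111/47)) = -5931*(-3365 + 37851/18236) = -5931*(-61326289/18236) = 363726220059/18236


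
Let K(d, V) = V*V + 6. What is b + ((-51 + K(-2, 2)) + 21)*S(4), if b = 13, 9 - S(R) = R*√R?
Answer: -7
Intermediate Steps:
K(d, V) = 6 + V² (K(d, V) = V² + 6 = 6 + V²)
S(R) = 9 - R^(3/2) (S(R) = 9 - R*√R = 9 - R^(3/2))
b + ((-51 + K(-2, 2)) + 21)*S(4) = 13 + ((-51 + (6 + 2²)) + 21)*(9 - 4^(3/2)) = 13 + ((-51 + (6 + 4)) + 21)*(9 - 1*8) = 13 + ((-51 + 10) + 21)*(9 - 8) = 13 + (-41 + 21)*1 = 13 - 20*1 = 13 - 20 = -7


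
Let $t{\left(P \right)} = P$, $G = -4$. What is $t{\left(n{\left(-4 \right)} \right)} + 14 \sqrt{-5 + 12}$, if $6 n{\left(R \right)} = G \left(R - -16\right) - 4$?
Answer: $- \frac{26}{3} + 14 \sqrt{7} \approx 28.374$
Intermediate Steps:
$n{\left(R \right)} = - \frac{34}{3} - \frac{2 R}{3}$ ($n{\left(R \right)} = \frac{- 4 \left(R - -16\right) - 4}{6} = \frac{- 4 \left(R + 16\right) - 4}{6} = \frac{- 4 \left(16 + R\right) - 4}{6} = \frac{\left(-64 - 4 R\right) - 4}{6} = \frac{-68 - 4 R}{6} = - \frac{34}{3} - \frac{2 R}{3}$)
$t{\left(n{\left(-4 \right)} \right)} + 14 \sqrt{-5 + 12} = \left(- \frac{34}{3} - - \frac{8}{3}\right) + 14 \sqrt{-5 + 12} = \left(- \frac{34}{3} + \frac{8}{3}\right) + 14 \sqrt{7} = - \frac{26}{3} + 14 \sqrt{7}$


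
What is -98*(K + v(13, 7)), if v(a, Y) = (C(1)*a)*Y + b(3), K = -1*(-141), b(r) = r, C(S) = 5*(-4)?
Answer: 164248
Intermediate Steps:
C(S) = -20
K = 141
v(a, Y) = 3 - 20*Y*a (v(a, Y) = (-20*a)*Y + 3 = -20*Y*a + 3 = 3 - 20*Y*a)
-98*(K + v(13, 7)) = -98*(141 + (3 - 20*7*13)) = -98*(141 + (3 - 1820)) = -98*(141 - 1817) = -98*(-1676) = 164248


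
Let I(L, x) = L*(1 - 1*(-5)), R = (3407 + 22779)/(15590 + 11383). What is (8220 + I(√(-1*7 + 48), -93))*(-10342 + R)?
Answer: -764264309200/8991 - 557857160*√41/8991 ≈ -8.5401e+7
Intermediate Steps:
R = 26186/26973 ≈ 0.97082
I(L, x) = 6*L (I(L, x) = L*(1 + 5) = L*6 = 6*L)
(8220 + I(√(-1*7 + 48), -93))*(-10342 + R) = (8220 + 6*√(-1*7 + 48))*(-10342 + 26186/26973) = (8220 + 6*√(-7 + 48))*(-278928580/26973) = (8220 + 6*√41)*(-278928580/26973) = -764264309200/8991 - 557857160*√41/8991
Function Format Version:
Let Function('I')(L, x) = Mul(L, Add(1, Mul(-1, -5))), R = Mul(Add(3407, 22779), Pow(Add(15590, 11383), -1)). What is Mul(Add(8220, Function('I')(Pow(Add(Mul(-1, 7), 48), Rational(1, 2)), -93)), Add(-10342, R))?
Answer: Add(Rational(-764264309200, 8991), Mul(Rational(-557857160, 8991), Pow(41, Rational(1, 2)))) ≈ -8.5401e+7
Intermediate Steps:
R = Rational(26186, 26973) (R = Mul(26186, Pow(26973, -1)) = Mul(26186, Rational(1, 26973)) = Rational(26186, 26973) ≈ 0.97082)
Function('I')(L, x) = Mul(6, L) (Function('I')(L, x) = Mul(L, Add(1, 5)) = Mul(L, 6) = Mul(6, L))
Mul(Add(8220, Function('I')(Pow(Add(Mul(-1, 7), 48), Rational(1, 2)), -93)), Add(-10342, R)) = Mul(Add(8220, Mul(6, Pow(Add(Mul(-1, 7), 48), Rational(1, 2)))), Add(-10342, Rational(26186, 26973))) = Mul(Add(8220, Mul(6, Pow(Add(-7, 48), Rational(1, 2)))), Rational(-278928580, 26973)) = Mul(Add(8220, Mul(6, Pow(41, Rational(1, 2)))), Rational(-278928580, 26973)) = Add(Rational(-764264309200, 8991), Mul(Rational(-557857160, 8991), Pow(41, Rational(1, 2))))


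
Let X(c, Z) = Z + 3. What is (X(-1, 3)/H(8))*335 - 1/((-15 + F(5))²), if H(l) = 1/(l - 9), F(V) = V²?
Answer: -201001/100 ≈ -2010.0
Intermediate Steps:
H(l) = 1/(-9 + l)
X(c, Z) = 3 + Z
(X(-1, 3)/H(8))*335 - 1/((-15 + F(5))²) = ((3 + 3)/(1/(-9 + 8)))*335 - 1/((-15 + 5²)²) = (6/(1/(-1)))*335 - 1/((-15 + 25)²) = (6/(-1))*335 - 1/(10²) = (6*(-1))*335 - 1/100 = -6*335 - 1*1/100 = -2010 - 1/100 = -201001/100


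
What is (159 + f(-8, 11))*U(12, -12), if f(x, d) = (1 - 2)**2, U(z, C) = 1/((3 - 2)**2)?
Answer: 160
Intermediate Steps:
U(z, C) = 1 (U(z, C) = 1/(1**2) = 1/1 = 1)
f(x, d) = 1 (f(x, d) = (-1)**2 = 1)
(159 + f(-8, 11))*U(12, -12) = (159 + 1)*1 = 160*1 = 160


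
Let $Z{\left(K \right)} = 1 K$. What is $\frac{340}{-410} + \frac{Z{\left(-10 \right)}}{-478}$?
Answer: $- \frac{7921}{9799} \approx -0.80835$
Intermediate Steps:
$Z{\left(K \right)} = K$
$\frac{340}{-410} + \frac{Z{\left(-10 \right)}}{-478} = \frac{340}{-410} - \frac{10}{-478} = 340 \left(- \frac{1}{410}\right) - - \frac{5}{239} = - \frac{34}{41} + \frac{5}{239} = - \frac{7921}{9799}$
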